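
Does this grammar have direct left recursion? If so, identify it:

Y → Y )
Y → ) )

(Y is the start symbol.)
Direct left recursion occurs when N → N α for some non-terminal N (the right-hand side begins with the left-hand side itself).

Y → Y ): LEFT RECURSIVE (starts with Y)
Y → ) ): starts with ')'

The grammar has direct left recursion on: Y.

Answer: Yes, Y is left-recursive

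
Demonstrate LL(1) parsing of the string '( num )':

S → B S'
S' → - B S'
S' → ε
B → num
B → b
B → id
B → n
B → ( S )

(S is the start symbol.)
Stack is shown with the top on the left.

Stack          Input      Action
--------------------------------
S $            ( num ) $  output S → B S'
B S' $         ( num ) $  output B → ( S )
( S ) S' $     ( num ) $  match '('
S ) S' $       num ) $    output S → B S'
B S' ) S' $    num ) $    output B → num
num S' ) S' $  num ) $    match 'num'
S' ) S' $      ) $        output S' → ε
) S' $         ) $        match ')'
S' $           $          output S' → ε
$              $          accept

The string is accepted.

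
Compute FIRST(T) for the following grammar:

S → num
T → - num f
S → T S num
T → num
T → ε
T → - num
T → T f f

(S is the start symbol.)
From T → - num f:
  - '-' is a terminal: add '-' and stop
From T → num:
  - num is a terminal: add 'num' and stop
From T → ε:
  - ε-production, so ε ∈ FIRST(T)
From T → - num:
  - '-' is a terminal: add '-' and stop
From T → T f f:
  - T is the symbol being defined: contributes nothing new
    T is nullable, so continue to the next symbol
  - f is a terminal: add 'f' and stop

Collecting: FIRST(T) = { '-', 'f', 'num', ε }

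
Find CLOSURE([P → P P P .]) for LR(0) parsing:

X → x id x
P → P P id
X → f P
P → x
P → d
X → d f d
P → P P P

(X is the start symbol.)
{ [P → P P P .] }

To compute CLOSURE, for each item [A → α.Bβ] where B is a non-terminal, add [B → .γ] for all productions B → γ; repeat for the newly added items until nothing changes.

Start with: [P → P P P .]
The dot is at the end, so nothing is added.

CLOSURE = { [P → P P P .] }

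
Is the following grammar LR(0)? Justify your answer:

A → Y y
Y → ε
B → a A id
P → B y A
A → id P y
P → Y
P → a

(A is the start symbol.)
No. Shift-reduce conflict between [Y → .] and [A → . id P y]

A grammar is LR(0) if no state in the canonical LR(0) collection has:
  - both a shift item (dot before a terminal) and a complete item (shift-reduce conflict), or
  - two or more complete items (reduce-reduce conflict; the accept item [A' → A .] counts as a complete item here).

Augment with A' → A and build the canonical LR(0) collection (I0 = CLOSURE({[A' → . A]}), then GOTO on every symbol after a dot until no new states appear). It has 14 states:
  I0: { [A → . Y y], [A → . id P y], [A' → . A], [Y → .] }  — shift, reduce
  I1: { [A' → A .] }  — accept
  I2: { [A → Y . y] }  — shift
  I3: { [A → id . P y], [B → . a A id], [P → . B y A], [P → . Y], [P → . a], [Y → .] }  — shift, reduce
  I4: { [P → B . y A] }  — shift
  I5: { [A → id P . y] }  — shift
  I6: { [P → Y .] }  — reduce
  I7: { [A → . Y y], [A → . id P y], [B → a . A id], [P → a .], [Y → .] }  — shift, 2 reduces
  I8: { [B → a A . id] }  — shift
  I9: { [B → a A id .] }  — reduce
  I10: { [A → id P y .] }  — reduce
  I11: { [A → . Y y], [A → . id P y], [P → B y . A], [Y → .] }  — shift, reduce
  I12: { [P → B y A .] }  — reduce
  I13: { [A → Y y .] }  — reduce

Conflict in state I0:
  Shift-reduce conflict between [Y → .] and [A → . id P y]
So the grammar is NOT LR(0).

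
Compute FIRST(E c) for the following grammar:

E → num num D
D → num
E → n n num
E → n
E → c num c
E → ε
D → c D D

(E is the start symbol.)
FIRST sets of the non-terminals involved (from the grammar, by fixed-point iteration):
  FIRST(E) = { 'c', 'n', 'num', ε }

To compute FIRST(E c), process the symbols left to right:
Symbol E is a non-terminal. Add FIRST(E) \ {ε} = { 'c', 'n', 'num' }
E is nullable (ε ∈ FIRST(E)), continue to the next symbol.
Symbol c is a terminal. Add 'c' and stop.
FIRST(E c) = { 'c', 'n', 'num' }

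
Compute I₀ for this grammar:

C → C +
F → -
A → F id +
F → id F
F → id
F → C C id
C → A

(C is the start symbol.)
First, augment the grammar with C' → C
I₀ = CLOSURE({ [C' → . C] }):
  [C' → . C] has the dot before C: add [C → . C +], [C → . A]
  [C → . A] has the dot before A: add [A → . F id +]
  [A → . F id +] has the dot before F: add [F → . -], [F → . id F], [F → . id], [F → . C C id]
No further items can be added.

I₀ = { [A → . F id +], [C → . A], [C → . C +], [C' → . C], [F → . -], [F → . C C id], [F → . id F], [F → . id] }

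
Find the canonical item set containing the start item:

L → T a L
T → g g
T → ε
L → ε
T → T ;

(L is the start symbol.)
{ [L → . T a L], [L → .], [L' → . L], [T → . T ;], [T → . g g], [T → .] }

First, augment the grammar with L' → L
I₀ = CLOSURE({ [L' → . L] }):
  [L' → . L] has the dot before L: add [L → . T a L], [L → .]
  [L → . T a L] has the dot before T: add [T → . g g], [T → .], [T → . T ;]
No further items can be added.

I₀ = { [L → . T a L], [L → .], [L' → . L], [T → . T ;], [T → . g g], [T → .] }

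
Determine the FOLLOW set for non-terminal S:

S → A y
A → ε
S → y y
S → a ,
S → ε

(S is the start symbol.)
S is the start symbol, so $ ∈ FOLLOW(S).
S does not occur on any right-hand side.

Taking the union: FOLLOW(S) = { $ }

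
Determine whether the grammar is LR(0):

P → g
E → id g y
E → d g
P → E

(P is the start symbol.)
A grammar is LR(0) if no state in the canonical LR(0) collection has:
  - both a shift item (dot before a terminal) and a complete item (shift-reduce conflict), or
  - two or more complete items (reduce-reduce conflict; the accept item [P' → P .] counts as a complete item here).

Augment with P' → P and build the canonical LR(0) collection (I0 = CLOSURE({[P' → . P]}), then GOTO on every symbol after a dot until no new states appear). It has 9 states:
  I0: { [E → . d g], [E → . id g y], [P → . E], [P → . g], [P' → . P] }  — shift
  I1: { [P → E .] }  — reduce
  I2: { [P' → P .] }  — accept
  I3: { [E → d . g] }  — shift
  I4: { [P → g .] }  — reduce
  I5: { [E → id . g y] }  — shift
  I6: { [E → id g . y] }  — shift
  I7: { [E → id g y .] }  — reduce
  I8: { [E → d g .] }  — reduce

Every state is either a pure shift/goto state or contains exactly one complete item and nothing to shift — no conflicts. The grammar is LR(0).

Answer: Yes, the grammar is LR(0)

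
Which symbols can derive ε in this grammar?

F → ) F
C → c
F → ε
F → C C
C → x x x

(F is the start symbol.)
A non-terminal is nullable if it can derive ε (the empty string): either it has an ε-production, or it has a production whose right-hand side consists entirely of nullable non-terminals.

ε-productions: F → ε
So F is immediately nullable.
No further non-terminal can be added: every production for the remaining non-terminals contains a terminal or a non-nullable non-terminal.
Nullable = { 'F' }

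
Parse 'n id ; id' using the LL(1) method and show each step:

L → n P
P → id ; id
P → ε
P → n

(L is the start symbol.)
LL(1) parsing maintains a stack (initially the start symbol over $) and the input. At each step: if the stack top is a terminal, match it against the current input token; if it is a non-terminal N, replace it with the RHS of M[N, lookahead] (the unique production whose predict set contains the lookahead).

Stack is shown with the top on the left.

Stack      Input        Action
------------------------------
L $        n id ; id $  output L → n P
n P $      n id ; id $  match 'n'
P $        id ; id $    output P → id ; id
id ; id $  id ; id $    match 'id'
; id $     ; id $       match ';'
id $       id $         match 'id'
$          $            accept

The string is accepted.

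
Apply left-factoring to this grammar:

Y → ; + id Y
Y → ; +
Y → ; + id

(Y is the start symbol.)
Left-factoring transforms A → αβ₁ | αβ₂ into A → αA' and A' → β₁ | β₂
(α is the longest common prefix among the alternatives). Repeat until
no nonterminal has two alternatives with a common prefix.

Round 1: Y has alternatives sharing prefix '; +'. Introduce Y': Y → ; + Y'
  Add: Y' → id Y
  Add: Y' → ε
  Add: Y' → id

Round 2: Y' has alternatives sharing prefix 'id'. Introduce Y'': Y' → id Y''
  Add: Y'' → Y
  Add: Y'' → ε

No remaining common prefixes — done.

Resulting grammar:
Y → ; + Y'
Y' → id Y''
Y'' → Y
Y'' → ε
Y' → ε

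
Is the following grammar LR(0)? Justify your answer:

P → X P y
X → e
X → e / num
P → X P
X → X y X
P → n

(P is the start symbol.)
Augment with P' → P and build the canonical LR(0) collection (I0 = CLOSURE({[P' → . P]}), then GOTO on every symbol after a dot until no new states appear). It has 11 states:
  I0: { [P → . X P y], [P → . X P], [P → . n], [P' → . P], [X → . X y X], [X → . e / num], [X → . e] }  — shift
  I1: { [P' → P .] }  — accept
  I2: { [P → . X P y], [P → . X P], [P → . n], [P → X . P y], [P → X . P], [X → . X y X], [X → . e / num], [X → . e], [X → X . y X] }  — shift
  I3: { [X → e . / num], [X → e .] }  — shift, reduce
  I4: { [P → n .] }  — reduce
  I5: { [X → e / . num] }  — shift
  I6: { [X → e / num .] }  — reduce
  I7: { [P → X P . y], [P → X P .] }  — shift, reduce
  I8: { [X → . X y X], [X → . e / num], [X → . e], [X → X y . X] }  — shift
  I9: { [X → X . y X], [X → X y X .] }  — shift, reduce
  I10: { [P → X P y .] }  — reduce

Conflict in state I3:
  Shift-reduce conflict between [X → e .] and [X → e . / num]
So the grammar is NOT LR(0).

Answer: No. Shift-reduce conflict between [X → e .] and [X → e . / num]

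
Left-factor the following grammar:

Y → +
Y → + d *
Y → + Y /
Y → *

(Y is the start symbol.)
Y → + Y'
Y' → ε
Y' → d *
Y' → Y /
Y → *

Left-factoring transforms A → αβ₁ | αβ₂ into A → αA' and A' → β₁ | β₂
(α is the longest common prefix among the alternatives). Repeat until
no nonterminal has two alternatives with a common prefix.

Round 1: Y has alternatives sharing prefix '+'. Introduce Y': Y → + Y'
  Add: Y' → ε
  Add: Y' → d *
  Add: Y' → Y /

No remaining common prefixes — done.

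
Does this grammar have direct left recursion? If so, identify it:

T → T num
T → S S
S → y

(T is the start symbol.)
Yes, T is left-recursive

Direct left recursion occurs when N → N α for some non-terminal N (the right-hand side begins with the left-hand side itself).

T → T num: LEFT RECURSIVE (starts with T)
T → S S: starts with S
S → y: starts with y

The grammar has direct left recursion on: T.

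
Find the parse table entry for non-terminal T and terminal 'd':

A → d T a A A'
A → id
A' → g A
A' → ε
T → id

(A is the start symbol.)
To find M[T, 'd'], we find productions for T where 'd' is in the predict set (PREDICT(N → α) = (FIRST(α) \ {ε}) ∪ (FOLLOW(N) if α ⇒* ε)).

T → id: PREDICT = { 'id' }

M[T, 'd'] is empty (no production applies)

Answer: Empty (error entry)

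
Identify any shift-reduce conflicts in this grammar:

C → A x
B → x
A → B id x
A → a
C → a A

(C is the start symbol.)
A shift-reduce conflict occurs when an LR(0) state has both:
  - a complete (reduce) item [A → α .] (dot at the end), and
  - a shift item [B → β . c γ] (dot before a terminal).

Augment with C' → C and build the canonical LR(0) collection (I0 = CLOSURE({[C' → . C]}), then GOTO on every symbol after a dot until no new states appear). It has 11 states:
  I0: { [A → . B id x], [A → . a], [B → . x], [C → . A x], [C → . a A], [C' → . C] }  — shift
  I1: { [C → A . x] }  — shift
  I2: { [A → B . id x] }  — shift
  I3: { [C' → C .] }  — accept
  I4: { [A → . B id x], [A → . a], [A → a .], [B → . x], [C → a . A] }  — shift, reduce
  I5: { [B → x .] }  — reduce
  I6: { [C → a A .] }  — reduce
  I7: { [A → a .] }  — reduce
  I8: { [A → B id . x] }  — shift
  I9: { [A → B id x .] }  — reduce
  I10: { [C → A x .] }  — reduce

I4 contains reduce item [A → a .] and shift items [A → . a], [B → . x] — shift-reduce conflict.

Answer: Yes — I4: [A → a .] vs [A → . a]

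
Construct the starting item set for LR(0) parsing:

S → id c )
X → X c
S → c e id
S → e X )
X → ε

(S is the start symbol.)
First, augment the grammar with S' → S
I₀ = CLOSURE({ [S' → . S] }):
  [S' → . S] has the dot before S: add [S → . id c )], [S → . c e id], [S → . e X )]
No further items can be added.

I₀ = { [S → . c e id], [S → . e X )], [S → . id c )], [S' → . S] }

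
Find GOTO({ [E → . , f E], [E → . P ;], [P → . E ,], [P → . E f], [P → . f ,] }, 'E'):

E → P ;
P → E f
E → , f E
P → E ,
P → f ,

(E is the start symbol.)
{ [P → E . ,], [P → E . f] }

GOTO(I, 'E') = CLOSURE({ [A → αX.β] : [A → α.Xβ] ∈ I, X = 'E' })

Items with dot before 'E', with the dot advanced:
  [P → . E ,] → [P → E . ,]
  [P → . E f] → [P → E . f]
Closure adds nothing (no advanced item has the dot before a non-terminal).

GOTO = { [P → E . ,], [P → E . f] }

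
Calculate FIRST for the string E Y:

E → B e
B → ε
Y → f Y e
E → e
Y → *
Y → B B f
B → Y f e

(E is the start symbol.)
FIRST sets of the non-terminals involved (from the grammar, by fixed-point iteration):
  FIRST(E) = { '*', 'e', 'f' }

To compute FIRST(E Y), process the symbols left to right:
Symbol E is a non-terminal. Add FIRST(E) \ {ε} = { '*', 'e', 'f' }
E is not nullable (ε ∉ FIRST(E)), so stop here.
FIRST(E Y) = { '*', 'e', 'f' }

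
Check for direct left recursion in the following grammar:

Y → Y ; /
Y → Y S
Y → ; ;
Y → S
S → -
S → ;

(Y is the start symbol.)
Yes, Y is left-recursive

Direct left recursion occurs when N → N α for some non-terminal N (the right-hand side begins with the left-hand side itself).

Y → Y ; /: LEFT RECURSIVE (starts with Y)
Y → Y S: LEFT RECURSIVE (starts with Y)
Y → ; ;: starts with ';'
Y → S: starts with S
S → -: starts with '-'
S → ;: starts with ';'

The grammar has direct left recursion on: Y.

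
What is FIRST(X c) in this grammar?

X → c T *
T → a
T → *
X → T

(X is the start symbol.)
{ '*', 'a', 'c' }

FIRST sets of the non-terminals involved (from the grammar, by fixed-point iteration):
  FIRST(X) = { '*', 'a', 'c' }

To compute FIRST(X c), process the symbols left to right:
Symbol X is a non-terminal. Add FIRST(X) \ {ε} = { '*', 'a', 'c' }
X is not nullable (ε ∉ FIRST(X)), so stop here.
FIRST(X c) = { '*', 'a', 'c' }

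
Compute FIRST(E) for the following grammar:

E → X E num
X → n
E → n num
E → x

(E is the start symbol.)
{ 'n', 'x' }

FIRST sets of the other non-terminals involved (by the same procedure, iterated to a fixed point):
  FIRST(X) = { 'n' }

From E → X E num:
  - X is a non-terminal: add FIRST(X) \ {ε} = { 'n' }
    X is not nullable, so stop
From E → n num:
  - n is a terminal: add 'n' and stop
From E → x:
  - x is a terminal: add 'x' and stop

Collecting: FIRST(E) = { 'n', 'x' }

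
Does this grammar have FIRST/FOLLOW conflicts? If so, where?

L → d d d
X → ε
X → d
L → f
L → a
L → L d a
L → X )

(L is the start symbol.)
A FIRST/FOLLOW conflict occurs when a non-terminal N has a nullable alternative N → β (β ⇒* ε) and another alternative N → α with FIRST(α) ∩ FOLLOW(N) ≠ ∅: on such a lookahead the parser cannot decide between expanding α and letting N vanish via β.

Nullable non-terminals: X.

X: nullable alternative(s) X → ε; FOLLOW(X) = { ')' }
  X → ε: FIRST \ {ε} = { } — this is the only nullable alternative, skip
  X → d: FIRST \ {ε} = { 'd' } — disjoint from FOLLOW(X)

L has no nullable alternative, so no FIRST/FOLLOW check is needed there.

No FIRST/FOLLOW conflicts found.

Answer: No FIRST/FOLLOW conflicts.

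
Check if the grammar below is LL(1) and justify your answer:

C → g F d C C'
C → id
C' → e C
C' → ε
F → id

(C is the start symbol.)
Relevant sets:
  FOLLOW(C') = { $, 'e' }

For C:
  PREDICT(C → g F d C C') = { 'g' }
  PREDICT(C → id) = { 'id' }
For C':
  PREDICT(C' → e C) = { 'e' }
  PREDICT(C' → ε) = { $, 'e' }
F has a single production, so nothing to check there.

Conflict found: Predict set conflict for C': { 'e' }
The grammar is NOT LL(1).

Answer: No. Predict set conflict for C': { 'e' }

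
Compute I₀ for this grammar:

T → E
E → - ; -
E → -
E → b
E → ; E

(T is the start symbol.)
{ [E → . - ; -], [E → . -], [E → . ; E], [E → . b], [T → . E], [T' → . T] }

First, augment the grammar with T' → T
I₀ = CLOSURE({ [T' → . T] }):
  [T' → . T] has the dot before T: add [T → . E]
  [T → . E] has the dot before E: add [E → . - ; -], [E → . -], [E → . b], [E → . ; E]
No further items can be added.

I₀ = { [E → . - ; -], [E → . -], [E → . ; E], [E → . b], [T → . E], [T' → . T] }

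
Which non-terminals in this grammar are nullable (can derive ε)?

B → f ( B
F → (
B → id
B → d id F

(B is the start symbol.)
There are no ε-productions, so no non-terminal can derive ε.
No non-terminals are nullable.

Answer: None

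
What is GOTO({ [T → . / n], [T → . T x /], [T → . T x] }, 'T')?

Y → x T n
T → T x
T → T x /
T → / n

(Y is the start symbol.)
{ [T → T . x /], [T → T . x] }

GOTO(I, 'T') = CLOSURE({ [A → αX.β] : [A → α.Xβ] ∈ I, X = 'T' })

Items with dot before 'T', with the dot advanced:
  [T → . T x] → [T → T . x]
  [T → . T x /] → [T → T . x /]
Closure adds nothing (no advanced item has the dot before a non-terminal).

GOTO = { [T → T . x /], [T → T . x] }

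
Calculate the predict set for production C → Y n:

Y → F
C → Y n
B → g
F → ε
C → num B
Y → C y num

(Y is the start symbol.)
PREDICT(C → Y n) = (FIRST(RHS) \ {ε}) ∪ (FOLLOW(C) if ε ∈ FIRST(RHS), i.e. RHS ⇒* ε)
FIRST(Y) = { 'n', 'num', ε }
FIRST(Y n) = { 'n', 'num' }
ε ∉ FIRST(Y n), so FOLLOW(C) is not added.
PREDICT(C → Y n) = { 'n', 'num' }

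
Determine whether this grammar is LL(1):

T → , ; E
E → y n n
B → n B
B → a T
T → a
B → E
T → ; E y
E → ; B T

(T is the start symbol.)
Relevant sets:
  FIRST(E) = { ';', 'y' }

For T:
  PREDICT(T → ',' ';' E) = { ',' }
  PREDICT(T → a) = { 'a' }
  PREDICT(T → ';' E y) = { ';' }
For E:
  PREDICT(E → y n n) = { 'y' }
  PREDICT(E → ';' B T) = { ';' }
For B:
  PREDICT(B → n B) = { 'n' }
  PREDICT(B → a T) = { 'a' }
  PREDICT(B → E) = { ';', 'y' }

All predict sets are disjoint. The grammar IS LL(1).

Answer: Yes, the grammar is LL(1).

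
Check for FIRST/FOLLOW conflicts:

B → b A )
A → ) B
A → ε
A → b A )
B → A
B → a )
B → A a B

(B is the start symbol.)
A FIRST/FOLLOW conflict occurs when a non-terminal N has a nullable alternative N → β (β ⇒* ε) and another alternative N → α with FIRST(α) ∩ FOLLOW(N) ≠ ∅: on such a lookahead the parser cannot decide between expanding α and letting N vanish via β.

Nullable non-terminals: A, B.
FIRST sets used below: FIRST(A) = { ')', 'b', ε }

A: nullable alternative(s) A → ε; FOLLOW(A) = { $, ')', 'a' }
  A → ) B: FIRST \ {ε} = { ')' } — overlaps FOLLOW(A) on { ')' }: CONFLICT
  A → ε: FIRST \ {ε} = { } — this is the only nullable alternative, skip
  A → b A ): FIRST \ {ε} = { 'b' } — disjoint from FOLLOW(A)

B: nullable alternative(s) B → A; FOLLOW(B) = { $, ')', 'a' }
  B → b A ): FIRST \ {ε} = { 'b' } — disjoint from FOLLOW(B)
  B → A: FIRST \ {ε} = { ')', 'b' } — this is the only nullable alternative, skip
  B → a ): FIRST \ {ε} = { 'a' } — overlaps FOLLOW(B) on { 'a' }: CONFLICT
  B → A a B: FIRST \ {ε} = { ')', 'a', 'b' } — overlaps FOLLOW(B) on { ')', 'a' }: CONFLICT

So the grammar has 3 FIRST/FOLLOW conflicts (marked CONFLICT above).

Answer: Yes. B → a ')' with FOLLOW(B) on { 'a' }; B → A a B with FOLLOW(B) on { ')', 'a' }; A → ')' B with FOLLOW(A) on { ')' }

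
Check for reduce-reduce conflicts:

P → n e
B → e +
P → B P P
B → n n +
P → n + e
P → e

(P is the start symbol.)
No reduce-reduce conflicts

Augment with P' → P and build the canonical LR(0) collection (I0 = CLOSURE({[P' → . P]}), then GOTO on every symbol after a dot until no new states appear). It has 13 states:
  I0: { [B → . e +], [B → . n n +], [P → . B P P], [P → . e], [P → . n + e], [P → . n e], [P' → . P] }  — shift
  I1: { [B → . e +], [B → . n n +], [P → . B P P], [P → . e], [P → . n + e], [P → . n e], [P → B . P P] }  — shift
  I2: { [P' → P .] }  — accept
  I3: { [B → e . +], [P → e .] }  — shift, reduce
  I4: { [B → n . n +], [P → n . + e], [P → n . e] }  — shift
  I5: { [P → n + . e] }  — shift
  I6: { [P → n e .] }  — reduce
  I7: { [B → n n . +] }  — shift
  I8: { [B → n n + .] }  — reduce
  I9: { [P → n + e .] }  — reduce
  I10: { [B → e + .] }  — reduce
  I11: { [B → . e +], [B → . n n +], [P → . B P P], [P → . e], [P → . n + e], [P → . n e], [P → B P . P] }  — shift
  I12: { [P → B P P .] }  — reduce

No state contains more than one complete item.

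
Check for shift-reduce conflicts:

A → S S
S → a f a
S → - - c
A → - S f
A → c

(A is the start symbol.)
No shift-reduce conflicts

Augment with A' → A and build the canonical LR(0) collection (I0 = CLOSURE({[A' → . A]}), then GOTO on every symbol after a dot until no new states appear). It has 15 states:
  I0: { [A → . - S f], [A → . S S], [A → . c], [A' → . A], [S → . - - c], [S → . a f a] }  — shift
  I1: { [A → - . S f], [S → - . - c], [S → . - - c], [S → . a f a] }  — shift
  I2: { [A' → A .] }  — accept
  I3: { [A → S . S], [S → . - - c], [S → . a f a] }  — shift
  I4: { [S → a . f a] }  — shift
  I5: { [A → c .] }  — reduce
  I6: { [S → a f . a] }  — shift
  I7: { [S → a f a .] }  — reduce
  I8: { [S → - . - c] }  — shift
  I9: { [A → S S .] }  — reduce
  I10: { [S → - - . c] }  — shift
  I11: { [S → - - c .] }  — reduce
  I12: { [S → - - . c], [S → - . - c] }  — shift
  I13: { [A → - S . f] }  — shift
  I14: { [A → - S f .] }  — reduce

No state contains both a complete item and a shift item.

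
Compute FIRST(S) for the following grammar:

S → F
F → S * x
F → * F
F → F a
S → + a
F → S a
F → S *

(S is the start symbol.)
To compute FIRST(S), examine every production with S on the left-hand side, reading each right-hand side left to right until a non-nullable symbol is reached.

FIRST sets of the other non-terminals involved (by the same procedure, iterated to a fixed point):
  FIRST(F) = { '*', '+' }

From S → F:
  - F is a non-terminal: add FIRST(F) \ {ε} = { '*', '+' }
    F is not nullable, so stop
From S → + a:
  - '+' is a terminal: add '+' and stop

Collecting: FIRST(S) = { '*', '+' }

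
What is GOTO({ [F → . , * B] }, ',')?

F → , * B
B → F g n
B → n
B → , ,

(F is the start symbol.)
{ [F → , . * B] }

GOTO(I, ',') = CLOSURE({ [A → αX.β] : [A → α.Xβ] ∈ I, X = ',' })

Items with dot before ',', with the dot advanced:
  [F → . , * B] → [F → , . * B]
Closure adds nothing (no advanced item has the dot before a non-terminal).

GOTO = { [F → , . * B] }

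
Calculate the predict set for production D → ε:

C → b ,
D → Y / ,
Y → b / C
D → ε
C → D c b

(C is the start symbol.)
{ 'c' }

PREDICT(D → ε) = (FIRST(RHS) \ {ε}) ∪ (FOLLOW(D) if ε ∈ FIRST(RHS), i.e. RHS ⇒* ε)
The right-hand side is ε (FIRST(ε) = { ε }), so the predict set is FOLLOW(D) = { 'c' }
PREDICT(D → ε) = { 'c' }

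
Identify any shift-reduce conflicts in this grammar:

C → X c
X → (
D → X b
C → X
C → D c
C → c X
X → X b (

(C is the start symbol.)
A shift-reduce conflict occurs when an LR(0) state has both:
  - a complete (reduce) item [A → α .] (dot at the end), and
  - a shift item [B → β . c γ] (dot before a terminal).

Augment with C' → C and build the canonical LR(0) collection (I0 = CLOSURE({[C' → . C]}), then GOTO on every symbol after a dot until no new states appear). It has 12 states:
  I0: { [C → . D c], [C → . X c], [C → . X], [C → . c X], [C' → . C], [D → . X b], [X → . (], [X → . X b (] }  — shift
  I1: { [X → ( .] }  — reduce
  I2: { [C' → C .] }  — accept
  I3: { [C → D . c] }  — shift
  I4: { [C → X . c], [C → X .], [D → X . b], [X → X . b (] }  — shift, reduce
  I5: { [C → c . X], [X → . (], [X → . X b (] }  — shift
  I6: { [C → c X .], [X → X . b (] }  — shift, reduce
  I7: { [X → X b . (] }  — shift
  I8: { [X → X b ( .] }  — reduce
  I9: { [D → X b .], [X → X b . (] }  — shift, reduce
  I10: { [C → X c .] }  — reduce
  I11: { [C → D c .] }  — reduce

I4 contains reduce item [C → X .] and shift items [C → X . c], [D → X . b], [X → X . b (] — shift-reduce conflict.
I6 contains reduce item [C → c X .] and shift item [X → X . b (] — shift-reduce conflict.
I9 contains reduce item [D → X b .] and shift item [X → X b . (] — shift-reduce conflict.

Answer: Yes — I4: [C → X .] vs [C → X . c]; I6: [C → c X .] vs [X → X . b (]; I9: [D → X b .] vs [X → X b . (]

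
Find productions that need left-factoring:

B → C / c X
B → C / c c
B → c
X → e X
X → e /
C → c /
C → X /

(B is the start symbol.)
Yes, B has productions with common prefix 'C / c'; X has productions with common prefix 'e'

Left-factoring is needed when two productions for the same non-terminal
share a common prefix on the right-hand side.

Productions for B:
  B → C / c X
  B → C / c c
  B → c
Productions for X:
  X → e X
  X → e /
Productions for C:
  C → c /
  C → X /

Found common prefix 'C / c' in productions for B
Found common prefix 'e' in productions for X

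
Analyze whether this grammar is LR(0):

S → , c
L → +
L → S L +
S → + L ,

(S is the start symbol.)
No. Shift-reduce conflict between [L → + .] and [L → . +]

A grammar is LR(0) if no state in the canonical LR(0) collection has:
  - both a shift item (dot before a terminal) and a complete item (shift-reduce conflict), or
  - two or more complete items (reduce-reduce conflict; the accept item [S' → S .] counts as a complete item here).

Augment with S' → S and build the canonical LR(0) collection (I0 = CLOSURE({[S' → . S]}), then GOTO on every symbol after a dot until no new states appear). It has 11 states:
  I0: { [S → . + L ,], [S → . , c], [S' → . S] }  — shift
  I1: { [L → . +], [L → . S L +], [S → + . L ,], [S → . + L ,], [S → . , c] }  — shift
  I2: { [S → , . c] }  — shift
  I3: { [S' → S .] }  — accept
  I4: { [S → , c .] }  — reduce
  I5: { [L → + .], [L → . +], [L → . S L +], [S → + . L ,], [S → . + L ,], [S → . , c] }  — shift, reduce
  I6: { [S → + L . ,] }  — shift
  I7: { [L → . +], [L → . S L +], [L → S . L +], [S → . + L ,], [S → . , c] }  — shift
  I8: { [L → S L . +] }  — shift
  I9: { [L → S L + .] }  — reduce
  I10: { [S → + L , .] }  — reduce

Conflict in state I5:
  Shift-reduce conflict between [L → + .] and [L → . +]
So the grammar is NOT LR(0).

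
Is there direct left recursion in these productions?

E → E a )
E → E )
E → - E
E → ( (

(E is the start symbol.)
Direct left recursion occurs when N → N α for some non-terminal N (the right-hand side begins with the left-hand side itself).

E → E a ): LEFT RECURSIVE (starts with E)
E → E ): LEFT RECURSIVE (starts with E)
E → - E: starts with '-'
E → ( (: starts with '('

The grammar has direct left recursion on: E.

Answer: Yes, E is left-recursive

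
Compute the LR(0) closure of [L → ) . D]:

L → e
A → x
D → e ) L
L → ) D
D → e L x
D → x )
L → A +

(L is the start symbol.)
To compute CLOSURE, for each item [A → α.Bβ] where B is a non-terminal, add [B → .γ] for all productions B → γ; repeat for the newly added items until nothing changes.

Start with: [L → ) . D]
  [L → ) . D] has the dot before D: add [D → . e ) L], [D → . e L x], [D → . x )]
No further items can be added.

CLOSURE = { [D → . e ) L], [D → . e L x], [D → . x )], [L → ) . D] }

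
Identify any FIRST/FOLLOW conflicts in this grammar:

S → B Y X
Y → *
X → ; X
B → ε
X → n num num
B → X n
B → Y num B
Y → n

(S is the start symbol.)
A FIRST/FOLLOW conflict occurs when a non-terminal N has a nullable alternative N → β (β ⇒* ε) and another alternative N → α with FIRST(α) ∩ FOLLOW(N) ≠ ∅: on such a lookahead the parser cannot decide between expanding α and letting N vanish via β.

Nullable non-terminals: B.
FIRST sets used below: FIRST(X) = { ';', 'n' }, FIRST(Y) = { '*', 'n' }

B: nullable alternative(s) B → ε; FOLLOW(B) = { '*', 'n' }
  B → ε: FIRST \ {ε} = { } — this is the only nullable alternative, skip
  B → X n: FIRST \ {ε} = { ';', 'n' } — overlaps FOLLOW(B) on { 'n' }: CONFLICT
  B → Y num B: FIRST \ {ε} = { '*', 'n' } — overlaps FOLLOW(B) on { '*', 'n' }: CONFLICT

S, X, Y have no nullable alternative, so no FIRST/FOLLOW check is needed there.

So the grammar has 2 FIRST/FOLLOW conflicts (marked CONFLICT above).

Answer: Yes. B → X n with FOLLOW(B) on { 'n' }; B → Y num B with FOLLOW(B) on { '*', 'n' }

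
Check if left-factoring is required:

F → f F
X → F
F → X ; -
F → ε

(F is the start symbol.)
Left-factoring is needed when two productions for the same non-terminal
share a common prefix on the right-hand side.

Productions for F:
  F → f F
  F → X ; -
  F → ε

No common prefixes found.

Answer: No, left-factoring is not needed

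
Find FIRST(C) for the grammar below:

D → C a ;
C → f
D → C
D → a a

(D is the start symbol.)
To compute FIRST(C), examine every production with C on the left-hand side, reading each right-hand side left to right until a non-nullable symbol is reached.

From C → f:
  - f is a terminal: add 'f' and stop

Collecting: FIRST(C) = { 'f' }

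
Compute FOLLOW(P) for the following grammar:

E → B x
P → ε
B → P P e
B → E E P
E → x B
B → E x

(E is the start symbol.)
To compute FOLLOW(P), find every occurrence of P on a right-hand side N → α P β: add FIRST(β) \ {ε}, and if β is empty or nullable also add FOLLOW(N). Iterate to a fixed point.

In B → P P e: P is followed by P e, add FIRST(P e) \ {ε} = { 'e' }
In B → P P e: P is followed by e, add FIRST(e) \ {ε} = { 'e' }
In B → E E P: P is at the end, add FOLLOW(B)

The FOLLOW sets referred to above (computed the same way, to a fixed point):
  FOLLOW(B) = { $, 'e', 'x' }

Taking the union: FOLLOW(P) = { $, 'e', 'x' }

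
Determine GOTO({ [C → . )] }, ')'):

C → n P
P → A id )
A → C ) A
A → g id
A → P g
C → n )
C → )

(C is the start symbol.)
{ [C → ) .] }

GOTO(I, ')') = CLOSURE({ [A → αX.β] : [A → α.Xβ] ∈ I, X = ')' })

Items with dot before ')', with the dot advanced:
  [C → . )] → [C → ) .]
Closure adds nothing (no advanced item has the dot before a non-terminal).

GOTO = { [C → ) .] }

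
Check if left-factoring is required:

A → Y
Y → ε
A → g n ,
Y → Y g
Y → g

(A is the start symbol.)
Left-factoring is needed when two productions for the same non-terminal
share a common prefix on the right-hand side.

Productions for A:
  A → Y
  A → g n ,
Productions for Y:
  Y → ε
  Y → Y g
  Y → g

No common prefixes found.

Answer: No, left-factoring is not needed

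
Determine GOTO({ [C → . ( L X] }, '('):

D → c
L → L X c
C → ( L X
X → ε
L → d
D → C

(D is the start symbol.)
GOTO(I, '(') = CLOSURE({ [A → αX.β] : [A → α.Xβ] ∈ I, X = '(' })

Items with dot before '(', with the dot advanced:
  [C → . ( L X] → [C → ( . L X]
Closure of the advanced items:
  [C → ( . L X] has the dot before L: add [L → . L X c], [L → . d]

GOTO = { [C → ( . L X], [L → . L X c], [L → . d] }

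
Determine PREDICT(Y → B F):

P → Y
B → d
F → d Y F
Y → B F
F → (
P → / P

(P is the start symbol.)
PREDICT(Y → B F) = (FIRST(RHS) \ {ε}) ∪ (FOLLOW(Y) if ε ∈ FIRST(RHS), i.e. RHS ⇒* ε)
FIRST(B) = { 'd' }
FIRST(B F) = { 'd' }
ε ∉ FIRST(B F), so FOLLOW(Y) is not added.
PREDICT(Y → B F) = { 'd' }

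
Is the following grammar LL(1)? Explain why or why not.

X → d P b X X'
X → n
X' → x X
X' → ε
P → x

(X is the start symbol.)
Relevant sets:
  FOLLOW(X') = { $, 'x' }

For X:
  PREDICT(X → d P b X X') = { 'd' }
  PREDICT(X → n) = { 'n' }
For X':
  PREDICT(X' → x X) = { 'x' }
  PREDICT(X' → ε) = { $, 'x' }
P has a single production, so nothing to check there.

Conflict found: Predict set conflict for X': { 'x' }
The grammar is NOT LL(1).

Answer: No. Predict set conflict for X': { 'x' }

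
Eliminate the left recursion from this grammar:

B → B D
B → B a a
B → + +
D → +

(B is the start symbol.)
B is directly left-recursive. The standard transformation for
  A → A α₁ | ... | A α_m | β₁ | ... | β_n
is
  A  → β₁ A' | ... | β_n A'
  A' → α₁ A' | ... | α_m A' | ε

B → + + becomes B → + + B'
B → B D becomes B' → D B'
B → B a a becomes B' → a a B'
Add B' → ε

Productions for other non-terminals are unchanged:
  D → +

Resulting grammar:
B → + + B'
B' → D B'
B' → a a B'
B' → ε
D → +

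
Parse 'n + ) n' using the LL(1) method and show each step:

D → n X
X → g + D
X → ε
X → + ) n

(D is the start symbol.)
LL(1) parsing maintains a stack (initially the start symbol over $) and the input. At each step: if the stack top is a terminal, match it against the current input token; if it is a non-terminal N, replace it with the RHS of M[N, lookahead] (the unique production whose predict set contains the lookahead).

Stack is shown with the top on the left.

Stack    Input      Action
--------------------------
D $      n + ) n $  output D → n X
n X $    n + ) n $  match 'n'
X $      + ) n $    output X → + ) n
+ ) n $  + ) n $    match '+'
) n $    ) n $      match ')'
n $      n $        match 'n'
$        $          accept

The string is accepted.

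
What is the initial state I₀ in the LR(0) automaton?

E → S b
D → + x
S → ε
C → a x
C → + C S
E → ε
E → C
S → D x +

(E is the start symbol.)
First, augment the grammar with E' → E
I₀ = CLOSURE({ [E' → . E] }):
  [E' → . E] has the dot before E: add [E → . S b], [E → .], [E → . C]
  [E → . S b] has the dot before S: add [S → .], [S → . D x +]
  [E → . C] has the dot before C: add [C → . a x], [C → . + C S]
  [S → . D x +] has the dot before D: add [D → . + x]
No further items can be added.

I₀ = { [C → . + C S], [C → . a x], [D → . + x], [E → . C], [E → . S b], [E → .], [E' → . E], [S → . D x +], [S → .] }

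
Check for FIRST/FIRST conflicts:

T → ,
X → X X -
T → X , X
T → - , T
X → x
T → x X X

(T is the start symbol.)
FIRST sets of the non-terminals at (or reachable through a nullable prefix from) the front of some alternative:
  FIRST(X) = { 'x' }

Productions for T:
  T → ,: FIRST = { ',' }
  T → X , X: FIRST = { 'x' }
  T → - , T: FIRST = { '-' }
  T → x X X: FIRST = { 'x' }
Productions for X:
  X → X X -: FIRST = { 'x' }
  X → x: FIRST = { 'x' }

Conflict for T: T → X , X and T → x X X
  Overlap: { 'x' }
Conflict for X: X → X X - and X → x
  Overlap: { 'x' }

Answer: Yes. T → X ',' X / T → x X X on { 'x' }; X → X X '-' / X → x on { 'x' }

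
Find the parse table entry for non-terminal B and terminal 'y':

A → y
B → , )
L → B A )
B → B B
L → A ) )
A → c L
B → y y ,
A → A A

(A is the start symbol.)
B → B B, B → y y ,

To find M[B, 'y'], we find productions for B where 'y' is in the predict set (PREDICT(N → α) = (FIRST(α) \ {ε}) ∪ (FOLLOW(N) if α ⇒* ε)).

Relevant sets:
  FIRST(B) = { ',', 'y' }

B → , ): PREDICT = { ',' }
B → B B: PREDICT = { ',', 'y' }
  'y' is in predict set, so this production goes in M[B, 'y']
B → y y ,: PREDICT = { 'y' }
  'y' is in predict set, so this production goes in M[B, 'y']

M[B, 'y'] = B → B B, B → y y ,  (a multiply-defined cell — the grammar is not LL(1))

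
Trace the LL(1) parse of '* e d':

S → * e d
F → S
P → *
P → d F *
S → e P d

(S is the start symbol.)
Stack is shown with the top on the left.

Stack    Input    Action
------------------------
S $      * e d $  output S → * e d
* e d $  * e d $  match '*'
e d $    e d $    match 'e'
d $      d $      match 'd'
$        $        accept

The string is accepted.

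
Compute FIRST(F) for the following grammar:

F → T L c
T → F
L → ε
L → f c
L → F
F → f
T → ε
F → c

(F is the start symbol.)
FIRST sets of the other non-terminals involved (by the same procedure, iterated to a fixed point):
  FIRST(T) = { 'c', 'f', ε }
  FIRST(L) = { 'c', 'f', ε }

From F → T L c:
  - T is a non-terminal: add FIRST(T) \ {ε} = { 'c', 'f' }
    T is nullable, so continue to the next symbol
  - L is a non-terminal: add FIRST(L) \ {ε} = { 'c', 'f' }
    L is nullable, so continue to the next symbol
  - c is a terminal: add 'c' and stop
From F → f:
  - f is a terminal: add 'f' and stop
From F → c:
  - c is a terminal: add 'c' and stop

Collecting: FIRST(F) = { 'c', 'f' }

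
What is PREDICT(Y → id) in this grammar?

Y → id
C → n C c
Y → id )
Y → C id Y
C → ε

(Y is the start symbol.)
PREDICT(Y → id) = (FIRST(RHS) \ {ε}) ∪ (FOLLOW(Y) if ε ∈ FIRST(RHS), i.e. RHS ⇒* ε)
FIRST(id) = { 'id' }
ε ∉ FIRST(id), so FOLLOW(Y) is not added.
PREDICT(Y → id) = { 'id' }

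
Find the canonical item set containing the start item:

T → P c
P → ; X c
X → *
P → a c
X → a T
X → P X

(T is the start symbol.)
{ [P → . ; X c], [P → . a c], [T → . P c], [T' → . T] }

First, augment the grammar with T' → T
I₀ = CLOSURE({ [T' → . T] }):
  [T' → . T] has the dot before T: add [T → . P c]
  [T → . P c] has the dot before P: add [P → . ; X c], [P → . a c]
No further items can be added.

I₀ = { [P → . ; X c], [P → . a c], [T → . P c], [T' → . T] }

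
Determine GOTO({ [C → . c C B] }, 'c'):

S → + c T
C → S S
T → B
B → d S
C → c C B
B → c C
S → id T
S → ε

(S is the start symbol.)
{ [C → . S S], [C → . c C B], [C → c . C B], [S → . + c T], [S → . id T], [S → .] }

GOTO(I, 'c') = CLOSURE({ [A → αX.β] : [A → α.Xβ] ∈ I, X = 'c' })

Items with dot before 'c', with the dot advanced:
  [C → . c C B] → [C → c . C B]
Closure of the advanced items:
  [C → c . C B] has the dot before C: add [C → . S S], [C → . c C B]
  [C → . S S] has the dot before S: add [S → . + c T], [S → . id T], [S → .]

GOTO = { [C → . S S], [C → . c C B], [C → c . C B], [S → . + c T], [S → . id T], [S → .] }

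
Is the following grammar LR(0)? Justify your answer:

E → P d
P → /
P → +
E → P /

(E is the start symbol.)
Yes, the grammar is LR(0)

A grammar is LR(0) if no state in the canonical LR(0) collection has:
  - both a shift item (dot before a terminal) and a complete item (shift-reduce conflict), or
  - two or more complete items (reduce-reduce conflict; the accept item [E' → E .] counts as a complete item here).

Augment with E' → E and build the canonical LR(0) collection (I0 = CLOSURE({[E' → . E]}), then GOTO on every symbol after a dot until no new states appear). It has 7 states:
  I0: { [E → . P /], [E → . P d], [E' → . E], [P → . +], [P → . /] }  — shift
  I1: { [P → + .] }  — reduce
  I2: { [P → / .] }  — reduce
  I3: { [E' → E .] }  — accept
  I4: { [E → P . /], [E → P . d] }  — shift
  I5: { [E → P / .] }  — reduce
  I6: { [E → P d .] }  — reduce

Every state is either a pure shift/goto state or contains exactly one complete item and nothing to shift — no conflicts. The grammar is LR(0).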